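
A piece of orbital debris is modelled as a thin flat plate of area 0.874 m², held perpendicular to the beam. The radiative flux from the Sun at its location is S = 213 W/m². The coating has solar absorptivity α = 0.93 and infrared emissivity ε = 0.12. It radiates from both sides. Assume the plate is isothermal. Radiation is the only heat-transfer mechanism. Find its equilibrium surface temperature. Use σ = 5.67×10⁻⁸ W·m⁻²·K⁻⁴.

At equilibrium, absorbed power = emitted power.
Absorbing cross-section = A = 0.8740 m²; emitting surface = 2A = 1.748 m² (ratio 2).
αS·A_cross = εσ·A_surf·T⁴  ⇒  T⁴ = αS/(ε·2σ).
T⁴ = 0.930·213/(0.12·2·5.67×10⁻⁸) = 1.456×10¹⁰ K⁴.
T = (1.456×10¹⁰)^(1/4).

T ≈ 347 K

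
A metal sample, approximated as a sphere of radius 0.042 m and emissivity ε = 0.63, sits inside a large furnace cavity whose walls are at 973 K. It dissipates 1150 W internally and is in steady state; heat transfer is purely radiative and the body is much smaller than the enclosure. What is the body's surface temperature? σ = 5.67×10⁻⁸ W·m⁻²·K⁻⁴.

For a small grey body in a large enclosure, net radiated power = εσA(T⁴ − T_w⁴).
Steady state: P = εσA(T⁴ − T_w⁴) with A = 4πr² = 0.02217 m².
T⁴ = P/(εσA) + T_w⁴ = 1150/(0.63·5.67×10⁻⁸·0.02217) + (973)⁴
    = 1.452×10¹² + 8.963×10¹¹ = 2.349×10¹² K⁴.

T ≈ 1240 K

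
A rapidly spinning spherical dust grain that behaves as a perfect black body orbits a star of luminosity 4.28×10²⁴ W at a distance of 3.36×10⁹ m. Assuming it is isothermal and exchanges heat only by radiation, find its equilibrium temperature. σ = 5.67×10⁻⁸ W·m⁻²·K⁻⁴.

First find the stellar flux at distance d: S = L/(4πd²) = 4.28×10²⁴/(4π·(3.36×10⁹)²) = 30170 W/m².
For an isothermal sphere, absorbed (1−a)S·πr² = emitted σ·4πr²·T⁴, so T⁴ = (1−a)S/(4σ).
T⁴ = 1.00·30170/(4·5.67×10⁻⁸) = 1.330×10¹¹ K⁴.

T ≈ 604 K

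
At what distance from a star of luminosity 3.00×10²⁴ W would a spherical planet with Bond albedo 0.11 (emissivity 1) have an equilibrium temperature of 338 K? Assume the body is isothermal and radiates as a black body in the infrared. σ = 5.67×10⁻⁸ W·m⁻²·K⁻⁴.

For an isothermal black-emitting sphere, (1−a)S·πr² = σ·4πr²·T⁴ ⇒ S = 4σT⁴/(1−a).
S = 4·5.67×10⁻⁸·(338)⁴/0.890 = 3326 W/m².
Flux falls as S = L/(4πd²), so d = √(L/(4πS)) = √(3.00×10²⁴/(4π·3326)).

d ≈ 8.47×10⁹ m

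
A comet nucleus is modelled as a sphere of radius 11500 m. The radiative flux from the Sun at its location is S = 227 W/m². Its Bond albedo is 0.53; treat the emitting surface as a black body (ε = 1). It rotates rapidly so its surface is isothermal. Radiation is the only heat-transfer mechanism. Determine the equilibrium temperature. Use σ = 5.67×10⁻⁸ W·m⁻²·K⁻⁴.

T ≈ 147 K

At equilibrium, absorbed power = emitted power.
Absorbing cross-section = πr² = 4.155×10⁸ m²; emitting surface = 4πr² = 1.662×10⁹ m² (ratio 4).
(1−a)S·A_cross = εσ·A_surf·T⁴  ⇒  T⁴ = (1−a)S/(4σ).
T⁴ = 0.470·227/(4·5.67×10⁻⁸) = 4.704×10⁸ K⁴.
T = (4.704×10⁸)^(1/4).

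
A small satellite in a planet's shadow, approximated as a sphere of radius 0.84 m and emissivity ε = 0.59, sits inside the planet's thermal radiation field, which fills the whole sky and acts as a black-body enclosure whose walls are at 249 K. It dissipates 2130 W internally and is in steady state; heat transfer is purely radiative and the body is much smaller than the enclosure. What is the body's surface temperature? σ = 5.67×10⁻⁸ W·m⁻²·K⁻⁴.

For a small grey body in a large enclosure, net radiated power = εσA(T⁴ − T_w⁴).
Steady state: P = εσA(T⁴ − T_w⁴) with A = 4πr² = 8.867 m².
T⁴ = P/(εσA) + T_w⁴ = 2130/(0.59·5.67×10⁻⁸·8.867) + (249)⁴
    = 7.181×10⁹ + 3.844×10⁹ = 1.102×10¹⁰ K⁴.

T ≈ 324 K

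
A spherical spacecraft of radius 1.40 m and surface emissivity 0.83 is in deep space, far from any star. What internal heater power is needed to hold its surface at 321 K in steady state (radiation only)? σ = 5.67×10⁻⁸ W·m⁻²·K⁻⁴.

P = εσ·4πr²·T⁴.
4πr² = 24.63 m²; T⁴ = 1.062×10¹⁰ K⁴.
P = 0.83·5.67×10⁻⁸·24.63·1.062×10¹⁰.

P ≈ 12300 W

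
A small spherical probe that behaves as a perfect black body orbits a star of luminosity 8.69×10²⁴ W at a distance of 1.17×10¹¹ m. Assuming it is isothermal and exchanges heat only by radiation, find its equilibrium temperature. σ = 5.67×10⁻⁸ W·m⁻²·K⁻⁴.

First find the stellar flux at distance d: S = L/(4πd²) = 8.69×10²⁴/(4π·(1.17×10¹¹)²) = 50.52 W/m².
For an isothermal sphere, absorbed (1−a)S·πr² = emitted σ·4πr²·T⁴, so T⁴ = (1−a)S/(4σ).
T⁴ = 1.00·50.52/(4·5.67×10⁻⁸) = 2.227×10⁸ K⁴.

T ≈ 122 K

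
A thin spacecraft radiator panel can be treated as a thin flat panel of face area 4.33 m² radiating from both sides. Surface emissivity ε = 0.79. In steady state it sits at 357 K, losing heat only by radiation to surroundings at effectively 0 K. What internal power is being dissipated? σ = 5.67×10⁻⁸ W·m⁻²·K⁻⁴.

P ≈ 6300 W

Steady state: P = εσA T⁴.
A = 2·4.33 = 8.660 m²; T⁴ = (357)⁴ = 1.624×10¹⁰ K⁴.
P = 0.79 × 5.67×10⁻⁸ × 8.660 × 1.624×10¹⁰.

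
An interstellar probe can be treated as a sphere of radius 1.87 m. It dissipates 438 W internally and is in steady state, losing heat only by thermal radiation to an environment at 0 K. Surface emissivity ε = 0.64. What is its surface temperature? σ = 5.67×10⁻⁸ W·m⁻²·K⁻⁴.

T ≈ 129 K

Steady state: internal power = radiated power, P = εσA T⁴.
Radiating area A = 4πr² = 43.94 m².
T⁴ = P/(εσA) = 438/(0.64·5.67×10⁻⁸·43.94) = 2.747×10⁸ K⁴.
T = (2.747×10⁸)^(1/4).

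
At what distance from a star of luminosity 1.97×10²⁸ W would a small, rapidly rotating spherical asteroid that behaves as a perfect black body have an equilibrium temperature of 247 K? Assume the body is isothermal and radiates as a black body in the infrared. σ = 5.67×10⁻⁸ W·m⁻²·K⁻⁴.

For an isothermal black-emitting sphere, (1−a)S·πr² = σ·4πr²·T⁴ ⇒ S = 4σT⁴/(1−a).
S = 4·5.67×10⁻⁸·(247)⁴/1.00 = 844.2 W/m².
Flux falls as S = L/(4πd²), so d = √(L/(4πS)) = √(1.97×10²⁸/(4π·844.2)).

d ≈ 1.36×10¹² m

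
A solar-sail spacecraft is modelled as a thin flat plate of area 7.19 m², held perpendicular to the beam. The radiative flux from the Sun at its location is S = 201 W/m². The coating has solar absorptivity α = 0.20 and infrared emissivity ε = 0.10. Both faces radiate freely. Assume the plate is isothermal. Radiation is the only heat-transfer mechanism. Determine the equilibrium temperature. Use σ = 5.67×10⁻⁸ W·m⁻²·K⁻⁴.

At equilibrium, absorbed power = emitted power.
Absorbing cross-section = A = 7.190 m²; emitting surface = 2A = 14.38 m² (ratio 2).
αS·A_cross = εσ·A_surf·T⁴  ⇒  T⁴ = αS/(ε·2σ).
T⁴ = 0.200·201/(0.10·2·5.67×10⁻⁸) = 3.545×10⁹ K⁴.
T = (3.545×10⁹)^(1/4).

T ≈ 244 K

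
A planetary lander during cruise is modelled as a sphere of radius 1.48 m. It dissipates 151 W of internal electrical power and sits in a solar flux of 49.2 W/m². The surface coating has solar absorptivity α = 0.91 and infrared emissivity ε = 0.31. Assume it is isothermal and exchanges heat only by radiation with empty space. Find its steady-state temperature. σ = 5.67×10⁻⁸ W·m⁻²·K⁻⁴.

At steady state, absorbed solar power + internal power = radiated power.
Absorbed: α·S·A_cross = 0.91·49.2·6.881 = 308.1 W (cross-section πr²).
Total input = 308.1 + 151 = 459.1 W.
Radiated: εσ·A_surf·T⁴ with A_surf = 4πr² = 27.53 m².
T⁴ = 459.1/(0.31·5.67×10⁻⁸·27.53) = 9.489×10⁸ K⁴.

T ≈ 176 K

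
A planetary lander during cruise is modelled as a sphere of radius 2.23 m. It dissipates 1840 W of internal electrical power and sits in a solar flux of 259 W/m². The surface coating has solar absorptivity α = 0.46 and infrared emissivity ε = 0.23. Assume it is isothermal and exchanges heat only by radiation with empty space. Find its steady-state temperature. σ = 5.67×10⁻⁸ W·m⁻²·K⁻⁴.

T ≈ 260 K

At steady state, absorbed solar power + internal power = radiated power.
Absorbed: α·S·A_cross = 0.46·259·15.62 = 1861 W (cross-section πr²).
Total input = 1861 + 1840 = 3701 W.
Radiated: εσ·A_surf·T⁴ with A_surf = 4πr² = 62.49 m².
T⁴ = 3701/(0.23·5.67×10⁻⁸·62.49) = 4.542×10⁹ K⁴.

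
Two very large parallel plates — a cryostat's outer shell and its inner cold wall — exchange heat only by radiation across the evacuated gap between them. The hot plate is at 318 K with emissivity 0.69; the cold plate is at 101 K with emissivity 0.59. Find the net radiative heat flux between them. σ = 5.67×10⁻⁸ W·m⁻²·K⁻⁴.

q ≈ 268 W/m²

For two infinite grey parallel plates, q = σ(T₁⁴ − T₂⁴)/(1/ε₁ + 1/ε₂ − 1).
T₁⁴ − T₂⁴ = 1.023×10¹⁰ − 1.041×10⁸ = 1.012×10¹⁰ K⁴.
1/ε₁ + 1/ε₂ − 1 = 1.449 + 1.695 − 1 = 2.144.
q = 5.67×10⁻⁸ × 1.012×10¹⁰ / 2.144.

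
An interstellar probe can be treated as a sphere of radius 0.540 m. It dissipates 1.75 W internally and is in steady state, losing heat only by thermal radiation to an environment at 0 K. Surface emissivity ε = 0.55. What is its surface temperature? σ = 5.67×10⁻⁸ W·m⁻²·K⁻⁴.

T ≈ 62.6 K

Steady state: internal power = radiated power, P = εσA T⁴.
Radiating area A = 4πr² = 3.664 m².
T⁴ = P/(εσA) = 1.75/(0.55·5.67×10⁻⁸·3.664) = 1.531×10⁷ K⁴.
T = (1.531×10⁷)^(1/4).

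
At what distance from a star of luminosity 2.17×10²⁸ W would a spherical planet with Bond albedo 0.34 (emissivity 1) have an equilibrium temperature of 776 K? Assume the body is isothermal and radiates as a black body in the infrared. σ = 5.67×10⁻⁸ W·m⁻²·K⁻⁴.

For an isothermal black-emitting sphere, (1−a)S·πr² = σ·4πr²·T⁴ ⇒ S = 4σT⁴/(1−a).
S = 4·5.67×10⁻⁸·(776)⁴/0.660 = 1.246×10⁵ W/m².
Flux falls as S = L/(4πd²), so d = √(L/(4πS)) = √(2.17×10²⁸/(4π·1.246×10⁵)).

d ≈ 1.18×10¹¹ m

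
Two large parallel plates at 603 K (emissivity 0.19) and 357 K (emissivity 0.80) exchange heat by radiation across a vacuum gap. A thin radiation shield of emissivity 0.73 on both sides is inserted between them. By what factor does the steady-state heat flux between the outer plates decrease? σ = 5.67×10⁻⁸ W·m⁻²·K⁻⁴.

Without shield: q₀ = σΔ(T⁴)/(1/ε₁+1/ε₂−1) with denominator 5.513.
With shield the two gaps are in series; the resistances add: (1/ε₁+1/ε_s−1)+(1/ε_s+1/ε₂−1) = 5.633+1.620 = 7.253.
Heat-flux ratio q₀/q = 7.253/5.513.

factor ≈ 1.32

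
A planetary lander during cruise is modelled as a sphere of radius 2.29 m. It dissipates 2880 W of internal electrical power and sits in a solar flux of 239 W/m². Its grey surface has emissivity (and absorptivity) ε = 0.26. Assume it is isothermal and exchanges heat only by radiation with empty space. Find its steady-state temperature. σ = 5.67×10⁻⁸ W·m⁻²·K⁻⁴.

At steady state, absorbed solar power + internal power = radiated power.
Absorbed: α·S·A_cross = 0.26·239·16.47 = 1024 W (cross-section πr²).
Total input = 1024 + 2880 = 3904 W.
Radiated: εσ·A_surf·T⁴ with A_surf = 4πr² = 65.90 m².
T⁴ = 3904/(0.26·5.67×10⁻⁸·65.90) = 4.018×10⁹ K⁴.

T ≈ 252 K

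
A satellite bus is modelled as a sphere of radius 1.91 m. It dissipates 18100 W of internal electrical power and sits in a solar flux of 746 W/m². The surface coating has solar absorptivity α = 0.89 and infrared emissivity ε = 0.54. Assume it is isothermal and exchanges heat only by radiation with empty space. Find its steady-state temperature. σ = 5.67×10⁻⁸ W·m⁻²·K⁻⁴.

T ≈ 368 K

At steady state, absorbed solar power + internal power = radiated power.
Absorbed: α·S·A_cross = 0.89·746·11.46 = 7609 W (cross-section πr²).
Total input = 7609 + 18100 = 25710 W.
Radiated: εσ·A_surf·T⁴ with A_surf = 4πr² = 45.84 m².
T⁴ = 25710/(0.54·5.67×10⁻⁸·45.84) = 1.832×10¹⁰ K⁴.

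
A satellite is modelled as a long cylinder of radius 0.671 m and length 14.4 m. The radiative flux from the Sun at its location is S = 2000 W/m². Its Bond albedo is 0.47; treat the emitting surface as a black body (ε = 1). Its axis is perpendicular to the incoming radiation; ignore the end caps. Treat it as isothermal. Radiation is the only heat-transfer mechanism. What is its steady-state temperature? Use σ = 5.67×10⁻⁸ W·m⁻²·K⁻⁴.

At equilibrium, absorbed power = emitted power.
Absorbing cross-section = 2rL = 19.32 m²; emitting surface = 2πrL = 60.71 m² (ratio π).
(1−a)S·A_cross = εσ·A_surf·T⁴  ⇒  T⁴ = (1−a)S/(πσ).
T⁴ = 0.530·2000/(π·5.67×10⁻⁸) = 5.951×10⁹ K⁴.
T = (5.951×10⁹)^(1/4).

T ≈ 278 K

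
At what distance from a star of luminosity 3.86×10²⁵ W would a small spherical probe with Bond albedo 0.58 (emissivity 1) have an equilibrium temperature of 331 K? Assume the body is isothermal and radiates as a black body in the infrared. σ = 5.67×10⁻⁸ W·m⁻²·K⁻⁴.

d ≈ 2.18×10¹⁰ m

For an isothermal black-emitting sphere, (1−a)S·πr² = σ·4πr²·T⁴ ⇒ S = 4σT⁴/(1−a).
S = 4·5.67×10⁻⁸·(331)⁴/0.420 = 6482 W/m².
Flux falls as S = L/(4πd²), so d = √(L/(4πS)) = √(3.86×10²⁵/(4π·6482)).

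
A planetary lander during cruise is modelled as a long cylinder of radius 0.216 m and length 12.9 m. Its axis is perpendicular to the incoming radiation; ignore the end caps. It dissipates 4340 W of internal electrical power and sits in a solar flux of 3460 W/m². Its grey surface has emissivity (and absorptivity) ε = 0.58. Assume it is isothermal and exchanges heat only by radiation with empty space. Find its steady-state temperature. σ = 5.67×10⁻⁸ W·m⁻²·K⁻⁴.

At steady state, absorbed solar power + internal power = radiated power.
Absorbed: α·S·A_cross = 0.58·3460·5.573 = 11180 W (cross-section 2rL).
Total input = 11180 + 4340 = 15520 W.
Radiated: εσ·A_surf·T⁴ with A_surf = 2πrL = 17.51 m².
T⁴ = 15520/(0.58·5.67×10⁻⁸·17.51) = 2.696×10¹⁰ K⁴.

T ≈ 405 K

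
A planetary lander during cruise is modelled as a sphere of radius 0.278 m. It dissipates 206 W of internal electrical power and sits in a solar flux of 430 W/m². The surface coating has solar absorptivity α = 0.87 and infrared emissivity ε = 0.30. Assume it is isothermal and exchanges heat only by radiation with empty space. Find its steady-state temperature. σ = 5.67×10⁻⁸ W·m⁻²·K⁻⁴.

At steady state, absorbed solar power + internal power = radiated power.
Absorbed: α·S·A_cross = 0.87·430·0.2428 = 90.83 W (cross-section πr²).
Total input = 90.83 + 206 = 296.8 W.
Radiated: εσ·A_surf·T⁴ with A_surf = 4πr² = 0.9712 m².
T⁴ = 296.8/(0.30·5.67×10⁻⁸·0.9712) = 1.797×10¹⁰ K⁴.

T ≈ 366 K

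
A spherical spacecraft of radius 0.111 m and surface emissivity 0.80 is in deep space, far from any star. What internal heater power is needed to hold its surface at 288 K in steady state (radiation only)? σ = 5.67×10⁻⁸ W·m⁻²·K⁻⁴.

P = εσ·4πr²·T⁴.
4πr² = 0.1548 m²; T⁴ = 6.880×10⁹ K⁴.
P = 0.80·5.67×10⁻⁸·0.1548·6.880×10⁹.

P ≈ 48.3 W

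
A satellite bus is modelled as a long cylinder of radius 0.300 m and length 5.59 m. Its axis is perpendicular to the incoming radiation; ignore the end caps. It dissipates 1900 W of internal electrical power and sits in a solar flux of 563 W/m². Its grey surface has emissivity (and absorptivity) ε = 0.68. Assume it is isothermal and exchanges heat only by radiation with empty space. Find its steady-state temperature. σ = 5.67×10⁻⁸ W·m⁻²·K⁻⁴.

At steady state, absorbed solar power + internal power = radiated power.
Absorbed: α·S·A_cross = 0.68·563·3.354 = 1284 W (cross-section 2rL).
Total input = 1284 + 1900 = 3184 W.
Radiated: εσ·A_surf·T⁴ with A_surf = 2πrL = 10.54 m².
T⁴ = 3184/(0.68·5.67×10⁻⁸·10.54) = 7.837×10⁹ K⁴.

T ≈ 298 K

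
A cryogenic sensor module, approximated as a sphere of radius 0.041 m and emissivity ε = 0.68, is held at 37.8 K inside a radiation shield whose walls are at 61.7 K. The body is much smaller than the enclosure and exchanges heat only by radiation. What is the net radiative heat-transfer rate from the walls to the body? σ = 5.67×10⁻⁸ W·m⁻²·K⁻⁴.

P_net ≈ 0.0101 W

For a small grey body in a large enclosure: P_net = εσA(T_body⁴ − T_wall⁴).
A = 4πr² = 0.02112 m²; T_body⁴ − T_wall⁴ = 2.042×10⁶ − 1.449×10⁷ = -1.245×10⁷ K⁴.
|P_net| = 0.68·5.67×10⁻⁸·0.02112·1.245×10⁷.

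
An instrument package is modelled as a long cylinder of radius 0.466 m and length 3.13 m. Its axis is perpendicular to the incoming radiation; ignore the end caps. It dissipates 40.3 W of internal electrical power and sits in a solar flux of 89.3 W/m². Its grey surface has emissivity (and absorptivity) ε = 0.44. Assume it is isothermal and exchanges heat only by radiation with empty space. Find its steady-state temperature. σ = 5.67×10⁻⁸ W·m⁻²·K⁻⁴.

At steady state, absorbed solar power + internal power = radiated power.
Absorbed: α·S·A_cross = 0.44·89.3·2.917 = 114.6 W (cross-section 2rL).
Total input = 114.6 + 40.3 = 154.9 W.
Radiated: εσ·A_surf·T⁴ with A_surf = 2πrL = 9.165 m².
T⁴ = 154.9/(0.44·5.67×10⁻⁸·9.165) = 6.776×10⁸ K⁴.

T ≈ 161 K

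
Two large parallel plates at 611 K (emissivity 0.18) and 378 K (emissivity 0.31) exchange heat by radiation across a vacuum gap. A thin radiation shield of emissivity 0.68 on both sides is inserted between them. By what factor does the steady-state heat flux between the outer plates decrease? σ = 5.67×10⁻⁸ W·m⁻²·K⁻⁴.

factor ≈ 1.25

Without shield: q₀ = σΔ(T⁴)/(1/ε₁+1/ε₂−1) with denominator 7.781.
With shield the two gaps are in series; the resistances add: (1/ε₁+1/ε_s−1)+(1/ε_s+1/ε₂−1) = 6.026+3.696 = 9.723.
Heat-flux ratio q₀/q = 9.723/7.781.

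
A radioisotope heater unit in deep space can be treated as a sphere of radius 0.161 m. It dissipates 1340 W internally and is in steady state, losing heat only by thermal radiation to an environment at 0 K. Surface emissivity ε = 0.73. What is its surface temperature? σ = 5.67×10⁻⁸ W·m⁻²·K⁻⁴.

Steady state: internal power = radiated power, P = εσA T⁴.
Radiating area A = 4πr² = 0.3257 m².
T⁴ = P/(εσA) = 1340/(0.73·5.67×10⁻⁸·0.3257) = 9.939×10¹⁰ K⁴.
T = (9.939×10¹⁰)^(1/4).

T ≈ 561 K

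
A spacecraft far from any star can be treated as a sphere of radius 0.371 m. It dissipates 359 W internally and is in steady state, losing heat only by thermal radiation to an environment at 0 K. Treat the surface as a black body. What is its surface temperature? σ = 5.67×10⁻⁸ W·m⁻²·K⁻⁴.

T ≈ 246 K

Steady state: internal power = radiated power, P = εσA T⁴.
Radiating area A = 4πr² = 1.730 m².
T⁴ = P/(εσA) = 359/(1.0·5.67×10⁻⁸·1.730) = 3.661×10⁹ K⁴.
T = (3.661×10⁹)^(1/4).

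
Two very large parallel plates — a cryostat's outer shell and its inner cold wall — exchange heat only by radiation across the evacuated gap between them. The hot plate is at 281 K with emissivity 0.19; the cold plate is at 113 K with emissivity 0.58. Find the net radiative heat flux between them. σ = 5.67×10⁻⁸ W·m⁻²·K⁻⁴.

For two infinite grey parallel plates, q = σ(T₁⁴ − T₂⁴)/(1/ε₁ + 1/ε₂ − 1).
T₁⁴ − T₂⁴ = 6.235×10⁹ − 1.630×10⁸ = 6.072×10⁹ K⁴.
1/ε₁ + 1/ε₂ − 1 = 5.263 + 1.724 − 1 = 5.987.
q = 5.67×10⁻⁸ × 6.072×10⁹ / 5.987.

q ≈ 57.5 W/m²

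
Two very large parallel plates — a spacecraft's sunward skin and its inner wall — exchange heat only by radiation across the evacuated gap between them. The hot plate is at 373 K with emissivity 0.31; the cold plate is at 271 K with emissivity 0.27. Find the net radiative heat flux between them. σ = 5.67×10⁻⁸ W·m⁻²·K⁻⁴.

q ≈ 134 W/m²

For two infinite grey parallel plates, q = σ(T₁⁴ − T₂⁴)/(1/ε₁ + 1/ε₂ − 1).
T₁⁴ − T₂⁴ = 1.936×10¹⁰ − 5.394×10⁹ = 1.396×10¹⁰ K⁴.
1/ε₁ + 1/ε₂ − 1 = 3.226 + 3.704 − 1 = 5.930.
q = 5.67×10⁻⁸ × 1.396×10¹⁰ / 5.930.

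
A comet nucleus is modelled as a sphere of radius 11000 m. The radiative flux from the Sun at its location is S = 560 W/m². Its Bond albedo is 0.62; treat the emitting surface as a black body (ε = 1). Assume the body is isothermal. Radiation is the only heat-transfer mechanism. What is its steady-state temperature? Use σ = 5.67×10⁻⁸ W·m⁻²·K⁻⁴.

At equilibrium, absorbed power = emitted power.
Absorbing cross-section = πr² = 3.801×10⁸ m²; emitting surface = 4πr² = 1.521×10⁹ m² (ratio 4).
(1−a)S·A_cross = εσ·A_surf·T⁴  ⇒  T⁴ = (1−a)S/(4σ).
T⁴ = 0.380·560/(4·5.67×10⁻⁸) = 9.383×10⁸ K⁴.
T = (9.383×10⁸)^(1/4).

T ≈ 175 K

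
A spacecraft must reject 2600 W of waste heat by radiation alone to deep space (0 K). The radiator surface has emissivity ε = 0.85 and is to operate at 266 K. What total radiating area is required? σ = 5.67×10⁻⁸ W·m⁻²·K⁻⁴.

A ≈ 10.8 m²

P = εσA T⁴ ⇒ A = P/(εσT⁴).
T⁴ = 5.006×10⁹ K⁴.
A = 2600/(0.85 × 5.67×10⁻⁸ × 5.006×10⁹).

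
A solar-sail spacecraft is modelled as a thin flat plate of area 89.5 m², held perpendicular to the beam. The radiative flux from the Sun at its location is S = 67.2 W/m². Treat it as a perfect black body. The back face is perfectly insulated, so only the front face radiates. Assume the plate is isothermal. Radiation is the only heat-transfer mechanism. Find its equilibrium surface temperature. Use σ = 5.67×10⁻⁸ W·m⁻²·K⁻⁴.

T ≈ 186 K

At equilibrium, absorbed power = emitted power.
Absorbing cross-section = A = 89.50 m²; emitting surface = A = 89.50 m² (ratio 1).
S·A_cross = εσ·A_surf·T⁴  ⇒  T⁴ = S/(1σ).
T⁴ = 1.00·67.2/(1·5.67×10⁻⁸) = 1.185×10⁹ K⁴.
T = (1.185×10⁹)^(1/4).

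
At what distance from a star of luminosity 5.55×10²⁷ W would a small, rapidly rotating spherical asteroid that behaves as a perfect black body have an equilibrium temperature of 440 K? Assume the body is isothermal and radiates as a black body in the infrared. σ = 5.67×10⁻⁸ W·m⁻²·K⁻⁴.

d ≈ 2.28×10¹¹ m

For an isothermal black-emitting sphere, (1−a)S·πr² = σ·4πr²·T⁴ ⇒ S = 4σT⁴/(1−a).
S = 4·5.67×10⁻⁸·(440)⁴/1.00 = 8501 W/m².
Flux falls as S = L/(4πd²), so d = √(L/(4πS)) = √(5.55×10²⁷/(4π·8501)).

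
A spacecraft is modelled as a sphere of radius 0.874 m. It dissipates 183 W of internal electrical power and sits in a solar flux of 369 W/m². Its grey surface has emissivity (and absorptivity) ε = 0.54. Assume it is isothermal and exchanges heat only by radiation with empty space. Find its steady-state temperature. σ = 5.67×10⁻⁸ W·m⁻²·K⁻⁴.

T ≈ 218 K

At steady state, absorbed solar power + internal power = radiated power.
Absorbed: α·S·A_cross = 0.54·369·2.400 = 478.2 W (cross-section πr²).
Total input = 478.2 + 183 = 661.2 W.
Radiated: εσ·A_surf·T⁴ with A_surf = 4πr² = 9.599 m².
T⁴ = 661.2/(0.54·5.67×10⁻⁸·9.599) = 2.250×10⁹ K⁴.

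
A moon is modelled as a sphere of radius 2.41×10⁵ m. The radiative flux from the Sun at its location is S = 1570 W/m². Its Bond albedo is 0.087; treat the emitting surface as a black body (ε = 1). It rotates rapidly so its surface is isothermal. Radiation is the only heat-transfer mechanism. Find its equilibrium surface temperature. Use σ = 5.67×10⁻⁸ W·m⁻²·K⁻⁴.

At equilibrium, absorbed power = emitted power.
Absorbing cross-section = πr² = 1.825×10¹¹ m²; emitting surface = 4πr² = 7.299×10¹¹ m² (ratio 4).
(1−a)S·A_cross = εσ·A_surf·T⁴  ⇒  T⁴ = (1−a)S/(4σ).
T⁴ = 0.913·1570/(4·5.67×10⁻⁸) = 6.320×10⁹ K⁴.
T = (6.320×10⁹)^(1/4).

T ≈ 282 K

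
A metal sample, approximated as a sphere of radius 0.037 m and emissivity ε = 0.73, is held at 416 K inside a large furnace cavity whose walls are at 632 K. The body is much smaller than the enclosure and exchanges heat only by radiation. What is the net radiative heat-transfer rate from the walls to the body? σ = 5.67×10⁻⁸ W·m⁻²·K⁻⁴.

For a small grey body in a large enclosure: P_net = εσA(T_body⁴ − T_wall⁴).
A = 4πr² = 0.01720 m²; T_body⁴ − T_wall⁴ = 2.995×10¹⁰ − 1.595×10¹¹ = -1.296×10¹¹ K⁴.
|P_net| = 0.73·5.67×10⁻⁸·0.01720·1.296×10¹¹.

P_net ≈ 92.3 W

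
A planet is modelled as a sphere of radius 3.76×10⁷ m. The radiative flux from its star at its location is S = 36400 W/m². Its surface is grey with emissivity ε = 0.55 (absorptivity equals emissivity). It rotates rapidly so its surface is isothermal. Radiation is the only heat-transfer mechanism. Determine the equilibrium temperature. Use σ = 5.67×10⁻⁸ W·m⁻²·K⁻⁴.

T ≈ 633 K

At equilibrium, absorbed power = emitted power.
Absorbing cross-section = πr² = 4.441×10¹⁵ m²; emitting surface = 4πr² = 1.777×10¹⁶ m² (ratio 4).
εS·A_cross = εσ·A_surf·T⁴  ⇒  T⁴ = S/(4σ)   (ε cancels).
T⁴ = 36400/(4·5.67×10⁻⁸) = 1.605×10¹¹ K⁴.
T = (1.605×10¹¹)^(1/4).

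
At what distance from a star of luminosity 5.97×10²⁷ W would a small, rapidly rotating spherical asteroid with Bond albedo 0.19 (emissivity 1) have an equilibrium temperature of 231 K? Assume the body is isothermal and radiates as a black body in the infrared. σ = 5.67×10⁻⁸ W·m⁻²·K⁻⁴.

For an isothermal black-emitting sphere, (1−a)S·πr² = σ·4πr²·T⁴ ⇒ S = 4σT⁴/(1−a).
S = 4·5.67×10⁻⁸·(231)⁴/0.810 = 797.3 W/m².
Flux falls as S = L/(4πd²), so d = √(L/(4πS)) = √(5.97×10²⁷/(4π·797.3)).

d ≈ 7.72×10¹¹ m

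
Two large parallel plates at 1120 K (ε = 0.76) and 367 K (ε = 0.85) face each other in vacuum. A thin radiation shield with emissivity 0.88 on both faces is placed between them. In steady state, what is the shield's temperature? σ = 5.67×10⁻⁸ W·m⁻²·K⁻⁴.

In steady state the net flux on the hot side equals that on the cold side.
σ(T₁⁴−T_s⁴)/D₁ = σ(T_s⁴−T₂⁴)/D₂, with D₁ = 1/ε₁+1/ε_s−1 = 1.452, D₂ = 1/ε_s+1/ε₂−1 = 1.313.
Solve for T_s⁴: T_s⁴ = (D₂·T₁⁴ + D₁·T₂⁴)/(D₁+D₂) = 7.566×10¹¹ K⁴.

T_s ≈ 933 K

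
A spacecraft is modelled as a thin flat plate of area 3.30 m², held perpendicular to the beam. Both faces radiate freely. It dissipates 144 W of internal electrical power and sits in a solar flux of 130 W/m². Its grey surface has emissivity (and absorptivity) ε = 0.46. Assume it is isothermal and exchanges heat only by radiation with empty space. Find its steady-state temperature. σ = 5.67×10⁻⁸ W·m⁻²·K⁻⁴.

At steady state, absorbed solar power + internal power = radiated power.
Absorbed: α·S·A_cross = 0.46·130·3.300 = 197.3 W (cross-section A).
Total input = 197.3 + 144 = 341.3 W.
Radiated: εσ·A_surf·T⁴ with A_surf = 2A = 6.600 m².
T⁴ = 341.3/(0.46·5.67×10⁻⁸·6.600) = 1.983×10⁹ K⁴.

T ≈ 211 K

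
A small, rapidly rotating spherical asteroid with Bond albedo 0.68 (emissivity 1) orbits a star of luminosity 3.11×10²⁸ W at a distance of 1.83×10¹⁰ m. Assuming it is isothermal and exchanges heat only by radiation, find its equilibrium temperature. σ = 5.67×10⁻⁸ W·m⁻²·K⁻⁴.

First find the stellar flux at distance d: S = L/(4πd²) = 3.11×10²⁸/(4π·(1.83×10¹⁰)²) = 7.390×10⁶ W/m².
For an isothermal sphere, absorbed (1−a)S·πr² = emitted σ·4πr²·T⁴, so T⁴ = (1−a)S/(4σ).
T⁴ = 0.320·7.390×10⁶/(4·5.67×10⁻⁸) = 1.043×10¹³ K⁴.

T ≈ 1800 K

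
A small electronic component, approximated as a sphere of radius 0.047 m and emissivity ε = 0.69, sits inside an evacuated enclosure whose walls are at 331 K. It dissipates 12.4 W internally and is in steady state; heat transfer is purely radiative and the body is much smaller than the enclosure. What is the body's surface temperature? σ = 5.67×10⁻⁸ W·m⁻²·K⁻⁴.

For a small grey body in a large enclosure, net radiated power = εσA(T⁴ − T_w⁴).
Steady state: P = εσA(T⁴ − T_w⁴) with A = 4πr² = 0.02776 m².
T⁴ = P/(εσA) + T_w⁴ = 12.4/(0.69·5.67×10⁻⁸·0.02776) + (331)⁴
    = 1.142×10¹⁰ + 1.200×10¹⁰ = 2.342×10¹⁰ K⁴.

T ≈ 391 K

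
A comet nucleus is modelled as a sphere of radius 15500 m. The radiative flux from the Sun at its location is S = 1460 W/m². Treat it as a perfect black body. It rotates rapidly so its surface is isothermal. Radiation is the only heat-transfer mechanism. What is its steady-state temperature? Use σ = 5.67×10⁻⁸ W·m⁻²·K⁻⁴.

At equilibrium, absorbed power = emitted power.
Absorbing cross-section = πr² = 7.548×10⁸ m²; emitting surface = 4πr² = 3.019×10⁹ m² (ratio 4).
S·A_cross = εσ·A_surf·T⁴  ⇒  T⁴ = S/(4σ).
T⁴ = 1.00·1460/(4·5.67×10⁻⁸) = 6.437×10⁹ K⁴.
T = (6.437×10⁹)^(1/4).

T ≈ 283 K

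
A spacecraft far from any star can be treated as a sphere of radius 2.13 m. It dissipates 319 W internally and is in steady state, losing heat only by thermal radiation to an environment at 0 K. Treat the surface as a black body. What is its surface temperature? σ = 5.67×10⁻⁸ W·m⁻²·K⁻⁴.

T ≈ 99.7 K

Steady state: internal power = radiated power, P = εσA T⁴.
Radiating area A = 4πr² = 57.01 m².
T⁴ = P/(εσA) = 319/(1.0·5.67×10⁻⁸·57.01) = 9.868×10⁷ K⁴.
T = (9.868×10⁷)^(1/4).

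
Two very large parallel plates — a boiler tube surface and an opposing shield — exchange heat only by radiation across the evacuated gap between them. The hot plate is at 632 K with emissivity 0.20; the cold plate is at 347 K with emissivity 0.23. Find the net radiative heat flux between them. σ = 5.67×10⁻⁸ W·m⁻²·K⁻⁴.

q ≈ 985 W/m²

For two infinite grey parallel plates, q = σ(T₁⁴ − T₂⁴)/(1/ε₁ + 1/ε₂ − 1).
T₁⁴ − T₂⁴ = 1.595×10¹¹ − 1.450×10¹⁰ = 1.450×10¹¹ K⁴.
1/ε₁ + 1/ε₂ − 1 = 5.000 + 4.348 − 1 = 8.348.
q = 5.67×10⁻⁸ × 1.450×10¹¹ / 8.348.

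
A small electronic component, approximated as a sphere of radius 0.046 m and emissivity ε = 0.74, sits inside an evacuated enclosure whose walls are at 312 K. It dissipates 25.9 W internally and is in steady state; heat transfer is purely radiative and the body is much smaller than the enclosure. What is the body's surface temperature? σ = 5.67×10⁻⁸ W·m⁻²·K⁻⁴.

For a small grey body in a large enclosure, net radiated power = εσA(T⁴ − T_w⁴).
Steady state: P = εσA(T⁴ − T_w⁴) with A = 4πr² = 0.02659 m².
T⁴ = P/(εσA) + T_w⁴ = 25.9/(0.74·5.67×10⁻⁸·0.02659) + (312)⁴
    = 2.321×10¹⁰ + 9.476×10⁹ = 3.269×10¹⁰ K⁴.

T ≈ 425 K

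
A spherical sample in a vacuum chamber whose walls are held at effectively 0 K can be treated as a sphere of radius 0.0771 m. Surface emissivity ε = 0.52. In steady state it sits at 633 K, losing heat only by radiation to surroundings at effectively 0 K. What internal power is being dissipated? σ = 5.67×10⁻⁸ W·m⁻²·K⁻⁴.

P ≈ 354 W

Steady state: P = εσA T⁴.
A = 4πr² = 0.07470 m²; T⁴ = (633)⁴ = 1.606×10¹¹ K⁴.
P = 0.52 × 5.67×10⁻⁸ × 0.07470 × 1.606×10¹¹.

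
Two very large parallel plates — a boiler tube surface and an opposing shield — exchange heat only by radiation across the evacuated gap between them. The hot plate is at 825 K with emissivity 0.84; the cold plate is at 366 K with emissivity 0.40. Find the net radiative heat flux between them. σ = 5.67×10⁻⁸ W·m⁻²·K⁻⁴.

For two infinite grey parallel plates, q = σ(T₁⁴ − T₂⁴)/(1/ε₁ + 1/ε₂ − 1).
T₁⁴ − T₂⁴ = 4.633×10¹¹ − 1.794×10¹⁰ = 4.453×10¹¹ K⁴.
1/ε₁ + 1/ε₂ − 1 = 1.190 + 2.500 − 1 = 2.690.
q = 5.67×10⁻⁸ × 4.453×10¹¹ / 2.690.

q ≈ 9380 W/m²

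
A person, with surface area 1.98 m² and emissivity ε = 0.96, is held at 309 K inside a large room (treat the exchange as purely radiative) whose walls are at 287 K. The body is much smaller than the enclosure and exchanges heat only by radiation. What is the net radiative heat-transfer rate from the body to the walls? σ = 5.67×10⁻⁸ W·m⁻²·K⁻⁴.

P_net ≈ 251 W

For a small grey body in a large enclosure: P_net = εσA(T_body⁴ − T_wall⁴).
A = 1.98 m²; T_body⁴ − T_wall⁴ = 9.117×10⁹ − 6.785×10⁹ = 2.332×10⁹ K⁴.
|P_net| = 0.96·5.67×10⁻⁸·1.980·2.332×10⁹.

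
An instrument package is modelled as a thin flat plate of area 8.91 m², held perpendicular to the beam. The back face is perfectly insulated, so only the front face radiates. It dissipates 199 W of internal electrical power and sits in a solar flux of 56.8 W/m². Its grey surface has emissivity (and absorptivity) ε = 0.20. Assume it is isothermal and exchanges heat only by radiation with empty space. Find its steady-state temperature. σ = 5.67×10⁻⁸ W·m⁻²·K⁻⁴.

T ≈ 233 K

At steady state, absorbed solar power + internal power = radiated power.
Absorbed: α·S·A_cross = 0.20·56.8·8.910 = 101.2 W (cross-section A).
Total input = 101.2 + 199 = 300.2 W.
Radiated: εσ·A_surf·T⁴ with A_surf = A = 8.910 m².
T⁴ = 300.2/(0.20·5.67×10⁻⁸·8.910) = 2.971×10⁹ K⁴.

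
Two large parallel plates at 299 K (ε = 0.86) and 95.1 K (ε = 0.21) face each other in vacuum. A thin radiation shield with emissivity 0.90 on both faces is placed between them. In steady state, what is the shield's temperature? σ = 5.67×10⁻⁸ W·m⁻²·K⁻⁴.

T_s ≈ 282 K

In steady state the net flux on the hot side equals that on the cold side.
σ(T₁⁴−T_s⁴)/D₁ = σ(T_s⁴−T₂⁴)/D₂, with D₁ = 1/ε₁+1/ε_s−1 = 1.274, D₂ = 1/ε_s+1/ε₂−1 = 4.873.
Solve for T_s⁴: T_s⁴ = (D₂·T₁⁴ + D₁·T₂⁴)/(D₁+D₂) = 6.353×10⁹ K⁴.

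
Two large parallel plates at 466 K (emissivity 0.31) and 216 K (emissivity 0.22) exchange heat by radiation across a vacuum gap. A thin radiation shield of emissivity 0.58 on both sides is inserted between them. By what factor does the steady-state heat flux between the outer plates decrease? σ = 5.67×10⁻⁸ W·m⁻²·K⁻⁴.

Without shield: q₀ = σΔ(T⁴)/(1/ε₁+1/ε₂−1) with denominator 6.771.
With shield the two gaps are in series; the resistances add: (1/ε₁+1/ε_s−1)+(1/ε_s+1/ε₂−1) = 3.950+5.270 = 9.220.
Heat-flux ratio q₀/q = 9.220/6.771.

factor ≈ 1.36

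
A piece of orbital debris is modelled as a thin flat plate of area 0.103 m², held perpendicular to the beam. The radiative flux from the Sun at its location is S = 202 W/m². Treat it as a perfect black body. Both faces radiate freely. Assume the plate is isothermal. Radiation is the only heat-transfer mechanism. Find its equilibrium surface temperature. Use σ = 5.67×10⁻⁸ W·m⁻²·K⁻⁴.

At equilibrium, absorbed power = emitted power.
Absorbing cross-section = A = 0.1030 m²; emitting surface = 2A = 0.2060 m² (ratio 2).
S·A_cross = εσ·A_surf·T⁴  ⇒  T⁴ = S/(2σ).
T⁴ = 1.00·202/(2·5.67×10⁻⁸) = 1.781×10⁹ K⁴.
T = (1.781×10⁹)^(1/4).

T ≈ 205 K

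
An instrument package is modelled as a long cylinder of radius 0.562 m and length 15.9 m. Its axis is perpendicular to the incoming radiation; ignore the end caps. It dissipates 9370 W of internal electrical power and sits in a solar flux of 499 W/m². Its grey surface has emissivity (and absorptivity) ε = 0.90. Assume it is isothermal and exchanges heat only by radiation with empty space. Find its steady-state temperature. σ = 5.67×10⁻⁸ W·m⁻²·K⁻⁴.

T ≈ 279 K

At steady state, absorbed solar power + internal power = radiated power.
Absorbed: α·S·A_cross = 0.90·499·17.87 = 8026 W (cross-section 2rL).
Total input = 8026 + 9370 = 17400 W.
Radiated: εσ·A_surf·T⁴ with A_surf = 2πrL = 56.15 m².
T⁴ = 17400/(0.90·5.67×10⁻⁸·56.15) = 6.072×10⁹ K⁴.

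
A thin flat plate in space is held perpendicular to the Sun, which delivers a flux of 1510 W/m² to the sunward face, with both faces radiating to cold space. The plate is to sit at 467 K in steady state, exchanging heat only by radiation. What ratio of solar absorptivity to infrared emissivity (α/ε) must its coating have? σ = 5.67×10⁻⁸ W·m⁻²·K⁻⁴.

α/ε ≈ 3.57

Balance: αS·A = εσ·2A·T⁴ ⇒ α/ε = 2σT⁴/S.
α/ε = 2·5.67×10⁻⁸·(467)⁴/1510 = 2·5.67×10⁻⁸·4.756×10¹⁰/1510.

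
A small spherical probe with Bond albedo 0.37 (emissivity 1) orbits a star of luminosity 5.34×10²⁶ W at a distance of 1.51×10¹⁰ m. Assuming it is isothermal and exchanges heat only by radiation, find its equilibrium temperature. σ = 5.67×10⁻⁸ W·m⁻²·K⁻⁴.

First find the stellar flux at distance d: S = L/(4πd²) = 5.34×10²⁶/(4π·(1.51×10¹⁰)²) = 1.864×10⁵ W/m².
For an isothermal sphere, absorbed (1−a)S·πr² = emitted σ·4πr²·T⁴, so T⁴ = (1−a)S/(4σ).
T⁴ = 0.630·1.864×10⁵/(4·5.67×10⁻⁸) = 5.177×10¹¹ K⁴.

T ≈ 848 K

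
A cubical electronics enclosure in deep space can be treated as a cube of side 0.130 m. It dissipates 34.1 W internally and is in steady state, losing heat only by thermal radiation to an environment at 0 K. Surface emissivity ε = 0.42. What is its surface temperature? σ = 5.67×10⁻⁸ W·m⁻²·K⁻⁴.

T ≈ 345 K

Steady state: internal power = radiated power, P = εσA T⁴.
Radiating area A = 6L² = 0.1014 m².
T⁴ = P/(εσA) = 34.1/(0.42·5.67×10⁻⁸·0.1014) = 1.412×10¹⁰ K⁴.
T = (1.412×10¹⁰)^(1/4).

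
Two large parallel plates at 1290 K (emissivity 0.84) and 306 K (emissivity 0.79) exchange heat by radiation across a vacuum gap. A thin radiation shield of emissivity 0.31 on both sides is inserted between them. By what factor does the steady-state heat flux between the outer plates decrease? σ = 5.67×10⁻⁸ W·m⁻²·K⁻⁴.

factor ≈ 4.74

Without shield: q₀ = σΔ(T⁴)/(1/ε₁+1/ε₂−1) with denominator 1.456.
With shield the two gaps are in series; the resistances add: (1/ε₁+1/ε_s−1)+(1/ε_s+1/ε₂−1) = 3.416+3.492 = 6.908.
Heat-flux ratio q₀/q = 6.908/1.456.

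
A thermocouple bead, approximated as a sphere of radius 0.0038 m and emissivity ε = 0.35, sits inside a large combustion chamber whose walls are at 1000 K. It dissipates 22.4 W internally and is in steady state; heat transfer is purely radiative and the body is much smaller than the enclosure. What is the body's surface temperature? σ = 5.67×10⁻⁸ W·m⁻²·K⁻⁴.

T ≈ 1640 K

For a small grey body in a large enclosure, net radiated power = εσA(T⁴ − T_w⁴).
Steady state: P = εσA(T⁴ − T_w⁴) with A = 4πr² = 1.815×10⁻⁴ m².
T⁴ = P/(εσA) + T_w⁴ = 22.4/(0.35·5.67×10⁻⁸·1.815×10⁻⁴) + (1000)⁴
    = 6.220×10¹² + 1.000×10¹² = 7.220×10¹² K⁴.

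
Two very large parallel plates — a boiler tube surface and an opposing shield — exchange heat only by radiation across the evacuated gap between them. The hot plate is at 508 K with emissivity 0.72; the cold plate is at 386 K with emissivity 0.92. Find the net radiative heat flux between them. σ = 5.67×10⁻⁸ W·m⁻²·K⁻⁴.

q ≈ 1710 W/m²

For two infinite grey parallel plates, q = σ(T₁⁴ − T₂⁴)/(1/ε₁ + 1/ε₂ − 1).
T₁⁴ − T₂⁴ = 6.660×10¹⁰ − 2.220×10¹⁰ = 4.440×10¹⁰ K⁴.
1/ε₁ + 1/ε₂ − 1 = 1.389 + 1.087 − 1 = 1.476.
q = 5.67×10⁻⁸ × 4.440×10¹⁰ / 1.476.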